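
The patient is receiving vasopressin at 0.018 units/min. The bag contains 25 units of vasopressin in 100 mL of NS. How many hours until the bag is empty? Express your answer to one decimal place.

0.018 units/min × 60 min/hr = 1.08 units/hr
Concentration = 25 units ÷ 100 mL = 0.25 units/mL
Rate = 1.08 units/hr ÷ 0.25 units/mL = 4.32 mL/hr
Duration = 100 mL ÷ 4.32 mL/hr = 23.14815 hr

23.1 hours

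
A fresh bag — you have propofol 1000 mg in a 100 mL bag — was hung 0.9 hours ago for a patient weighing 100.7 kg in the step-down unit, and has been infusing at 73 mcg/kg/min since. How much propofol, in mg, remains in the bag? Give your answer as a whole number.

Dose = 73 mcg/kg/min × 100.7 kg = 7351.1 mcg/min
7351.1 mcg/min × 60 min/hr = 441066 mcg/hr
Concentration = 1000 mg ÷ 100 mL = 10 mg/mL = 10000 mcg/mL
Rate = 441066 mcg/hr ÷ 10000 mcg/mL = 44.1066 mL/hr
Volume infused = 44.1066 mL/hr × 0.9 hr = 39.69594 mL
Volume remaining = 100 − 39.69594 = 60.30406 mL
Drug remaining = 60.30406 mL × 10000 mcg/mL = 603040.6 mcg = 603.0406 mg

603 mg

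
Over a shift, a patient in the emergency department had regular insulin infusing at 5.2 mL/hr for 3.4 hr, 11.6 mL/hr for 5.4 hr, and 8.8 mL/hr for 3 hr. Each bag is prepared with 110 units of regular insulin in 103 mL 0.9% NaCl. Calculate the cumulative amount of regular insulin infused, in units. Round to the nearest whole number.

114 units

Concentration = 110 units ÷ 103 mL = 1.067961 units/mL
Stage 1: 5.2 mL/hr × 3.4 hr = 17.68 mL → 17.68 mL × 1.067961 units/mL = 18.88155 units
Stage 2: 11.6 mL/hr × 5.4 hr = 62.64 mL → 62.64 mL × 1.067961 units/mL = 66.89709 units
Stage 3: 8.8 mL/hr × 3 hr = 26.4 mL → 26.4 mL × 1.067961 units/mL = 28.19417 units
Total = 18.88155 + 66.89709 + 28.19417 = 113.9728 units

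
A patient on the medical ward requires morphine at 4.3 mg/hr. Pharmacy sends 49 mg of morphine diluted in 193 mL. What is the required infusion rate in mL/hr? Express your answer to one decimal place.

Concentration = 49 mg ÷ 193 mL = 0.253886 mg/mL
Rate = 4.3 mg/hr ÷ 0.253886 mg/mL = 16.93673 mL/hr

16.9 mL/hr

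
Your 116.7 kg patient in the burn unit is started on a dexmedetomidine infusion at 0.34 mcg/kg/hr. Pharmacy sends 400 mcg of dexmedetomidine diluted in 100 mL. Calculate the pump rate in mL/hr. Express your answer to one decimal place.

Dose = 0.34 mcg/kg/hr × 116.7 kg = 39.678 mcg/hr
Concentration = 400 mcg ÷ 100 mL = 4 mcg/mL
Rate = 39.678 mcg/hr ÷ 4 mcg/mL = 9.9195 mL/hr

9.9 mL/hr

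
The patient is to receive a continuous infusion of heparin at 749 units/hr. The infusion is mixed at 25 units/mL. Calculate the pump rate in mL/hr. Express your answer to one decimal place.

30.0 mL/hr

Rate = 749 units/hr ÷ 25 units/mL = 29.96 mL/hr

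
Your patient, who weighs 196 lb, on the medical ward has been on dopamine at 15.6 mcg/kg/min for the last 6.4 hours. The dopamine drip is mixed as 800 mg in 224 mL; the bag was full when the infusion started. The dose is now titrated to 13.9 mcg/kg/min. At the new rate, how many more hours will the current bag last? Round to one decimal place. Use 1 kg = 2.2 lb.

Initial rate:
Weight = 196 lb ÷ 2.2 lb/kg = 89.09091 kg
Dose = 15.6 mcg/kg/min × 89.09091 kg = 1389.818 mcg/min
1389.818 mcg/min × 60 min/hr = 83389.09 mcg/hr
Concentration = 800 mg ÷ 224 mL = 3.571429 mg/mL = 3571.429 mcg/mL
Rate = 83389.09 mcg/hr ÷ 3571.429 mcg/mL = 23.34895 mL/hr
Volume infused so far = 23.34895 mL/hr × 6.4 hr = 149.4333 mL
Volume remaining = 224 − 149.4333 = 74.56675 mL
New rate:
Dose = 13.9 mcg/kg/min × 89.09091 kg = 1238.364 mcg/min
1238.364 mcg/min × 60 min/hr = 74301.82 mcg/hr
Rate = 74301.82 mcg/hr ÷ 3571.429 mcg/mL = 20.80451 mL/hr
Time remaining = 74.56675 mL ÷ 20.80451 mL/hr = 3.584163 hr

3.6 hours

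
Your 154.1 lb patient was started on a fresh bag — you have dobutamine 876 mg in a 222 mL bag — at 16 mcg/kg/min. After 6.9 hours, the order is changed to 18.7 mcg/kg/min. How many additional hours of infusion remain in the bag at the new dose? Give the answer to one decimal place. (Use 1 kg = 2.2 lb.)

5.2 hours

Initial rate:
Weight = 154.1 lb ÷ 2.2 lb/kg = 70.04545 kg
Dose = 16 mcg/kg/min × 70.04545 kg = 1120.727 mcg/min
1120.727 mcg/min × 60 min/hr = 67243.64 mcg/hr
Concentration = 876 mg ÷ 222 mL = 3.945946 mg/mL = 3945.946 mcg/mL
Rate = 67243.64 mcg/hr ÷ 3945.946 mcg/mL = 17.0412 mL/hr
Volume infused so far = 17.0412 mL/hr × 6.9 hr = 117.5842 mL
Volume remaining = 222 − 117.5842 = 104.4158 mL
New rate:
Dose = 18.7 mcg/kg/min × 70.04545 kg = 1309.85 mcg/min
1309.85 mcg/min × 60 min/hr = 78591 mcg/hr
Rate = 78591 mcg/hr ÷ 3945.946 mcg/mL = 19.9169 mL/hr
Time remaining = 104.4158 mL ÷ 19.9169 mL/hr = 5.242571 hr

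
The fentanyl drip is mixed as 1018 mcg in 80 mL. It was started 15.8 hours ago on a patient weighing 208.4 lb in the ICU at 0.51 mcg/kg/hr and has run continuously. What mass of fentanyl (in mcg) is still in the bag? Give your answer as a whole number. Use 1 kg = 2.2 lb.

Weight = 208.4 lb ÷ 2.2 lb/kg = 94.72727 kg
Dose = 0.51 mcg/kg/hr × 94.72727 kg = 48.31091 mcg/hr
Concentration = 1018 mcg ÷ 80 mL = 12.725 mcg/mL
Rate = 48.31091 mcg/hr ÷ 12.725 mcg/mL = 3.796535 mL/hr
Volume infused = 3.796535 mL/hr × 15.8 hr = 59.98525 mL
Volume remaining = 80 − 59.98525 = 20.01475 mL
Drug remaining = 20.01475 mL × 12.725 mcg/mL = 254.6876 mcg

255 mcg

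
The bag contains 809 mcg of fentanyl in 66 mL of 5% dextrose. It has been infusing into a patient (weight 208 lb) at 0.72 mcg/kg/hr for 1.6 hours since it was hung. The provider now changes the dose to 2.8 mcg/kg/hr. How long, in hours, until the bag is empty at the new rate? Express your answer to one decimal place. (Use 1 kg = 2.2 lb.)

2.6 hours

Initial rate:
Weight = 208 lb ÷ 2.2 lb/kg = 94.54545 kg
Dose = 0.72 mcg/kg/hr × 94.54545 kg = 68.07273 mcg/hr
Concentration = 809 mcg ÷ 66 mL = 12.25758 mcg/mL
Rate = 68.07273 mcg/hr ÷ 12.25758 mcg/mL = 5.553523 mL/hr
Volume infused so far = 5.553523 mL/hr × 1.6 hr = 8.885637 mL
Volume remaining = 66 − 8.885637 = 57.11436 mL
New rate:
Dose = 2.8 mcg/kg/hr × 94.54545 kg = 264.7273 mcg/hr
Rate = 264.7273 mcg/hr ÷ 12.25758 mcg/mL = 21.59703 mL/hr
Time remaining = 57.11436 mL ÷ 21.59703 mL/hr = 2.644547 hr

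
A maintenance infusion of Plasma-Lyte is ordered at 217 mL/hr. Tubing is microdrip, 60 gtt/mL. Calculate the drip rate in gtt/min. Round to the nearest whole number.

217 gtt/min

217 mL/hr ÷ 60 min/hr = 3.616667 mL/min
3.616667 mL/min × 60 gtt/mL = 217 gtt/min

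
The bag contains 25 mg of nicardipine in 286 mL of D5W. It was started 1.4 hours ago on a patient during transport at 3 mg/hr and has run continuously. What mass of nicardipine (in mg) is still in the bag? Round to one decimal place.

20.8 mg

Concentration = 25 mg ÷ 286 mL = 0.08741259 mg/mL
Rate = 3 mg/hr ÷ 0.08741259 mg/mL = 34.32 mL/hr
Volume infused = 34.32 mL/hr × 1.4 hr = 48.048 mL
Volume remaining = 286 − 48.048 = 237.952 mL
Drug remaining = 237.952 mL × 0.08741259 mg/mL = 20.8 mg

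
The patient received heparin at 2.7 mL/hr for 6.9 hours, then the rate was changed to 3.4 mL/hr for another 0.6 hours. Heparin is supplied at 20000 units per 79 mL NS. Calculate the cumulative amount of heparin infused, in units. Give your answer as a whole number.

5233 units

Concentration = 20000 units ÷ 79 mL = 253.1646 units/mL
Stage 1: 2.7 mL/hr × 6.9 hr = 18.63 mL → 18.63 mL × 253.1646 units/mL = 4716.456 units
Stage 2: 3.4 mL/hr × 0.6 hr = 2.04 mL → 2.04 mL × 253.1646 units/mL = 516.4557 units
Total = 4716.456 + 516.4557 = 5232.911 units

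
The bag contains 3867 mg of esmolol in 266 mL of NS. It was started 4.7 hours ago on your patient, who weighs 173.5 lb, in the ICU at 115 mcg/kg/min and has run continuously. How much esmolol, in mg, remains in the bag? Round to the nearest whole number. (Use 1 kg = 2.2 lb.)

1309 mg

Weight = 173.5 lb ÷ 2.2 lb/kg = 78.86364 kg
Dose = 115 mcg/kg/min × 78.86364 kg = 9069.318 mcg/min
9069.318 mcg/min × 60 min/hr = 544159.1 mcg/hr
Concentration = 3867 mg ÷ 266 mL = 14.53759 mg/mL = 14537.59 mcg/mL
Rate = 544159.1 mcg/hr ÷ 14537.59 mcg/mL = 37.43117 mL/hr
Volume infused = 37.43117 mL/hr × 4.7 hr = 175.9265 mL
Volume remaining = 266 − 175.9265 = 90.07352 mL
Drug remaining = 90.07352 mL × 14537.59 mcg/mL = 1309452 mcg = 1309.452 mg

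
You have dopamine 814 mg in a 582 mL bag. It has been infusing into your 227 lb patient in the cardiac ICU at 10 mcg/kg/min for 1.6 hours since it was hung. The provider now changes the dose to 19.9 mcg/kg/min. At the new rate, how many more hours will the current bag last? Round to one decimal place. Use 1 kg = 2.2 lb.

5.8 hours

Initial rate:
Weight = 227 lb ÷ 2.2 lb/kg = 103.1818 kg
Dose = 10 mcg/kg/min × 103.1818 kg = 1031.818 mcg/min
1031.818 mcg/min × 60 min/hr = 61909.09 mcg/hr
Concentration = 814 mg ÷ 582 mL = 1.398625 mg/mL = 1398.625 mcg/mL
Rate = 61909.09 mcg/hr ÷ 1398.625 mcg/mL = 44.26424 mL/hr
Volume infused so far = 44.26424 mL/hr × 1.6 hr = 70.82278 mL
Volume remaining = 582 − 70.82278 = 511.1772 mL
New rate:
Dose = 19.9 mcg/kg/min × 103.1818 kg = 2053.318 mcg/min
2053.318 mcg/min × 60 min/hr = 123199.1 mcg/hr
Rate = 123199.1 mcg/hr ÷ 1398.625 mcg/mL = 88.08584 mL/hr
Time remaining = 511.1772 mL ÷ 88.08584 mL/hr = 5.803172 hr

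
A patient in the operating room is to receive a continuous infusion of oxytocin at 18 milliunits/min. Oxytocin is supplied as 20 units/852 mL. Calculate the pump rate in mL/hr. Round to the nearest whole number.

18 milliunits/min × 60 min/hr = 1080 milliunits/hr
Concentration = 20 units ÷ 852 mL = 0.02347418 units/mL = 23.47418 milliunits/mL
Rate = 1080 milliunits/hr ÷ 23.47418 milliunits/mL = 46.008 mL/hr

46 mL/hr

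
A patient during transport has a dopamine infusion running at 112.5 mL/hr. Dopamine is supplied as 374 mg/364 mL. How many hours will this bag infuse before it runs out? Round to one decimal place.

3.2 hours

Duration = 364 mL ÷ 112.5 mL/hr = 3.235556 hr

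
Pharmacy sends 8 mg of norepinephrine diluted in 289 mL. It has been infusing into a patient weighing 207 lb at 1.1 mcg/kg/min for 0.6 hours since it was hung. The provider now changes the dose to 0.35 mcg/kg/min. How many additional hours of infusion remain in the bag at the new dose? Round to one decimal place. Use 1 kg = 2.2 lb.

Initial rate:
Weight = 207 lb ÷ 2.2 lb/kg = 94.09091 kg
Dose = 1.1 mcg/kg/min × 94.09091 kg = 103.5 mcg/min
103.5 mcg/min × 60 min/hr = 6210 mcg/hr
Concentration = 8 mg ÷ 289 mL = 0.02768166 mg/mL = 27.68166 mcg/mL
Rate = 6210 mcg/hr ÷ 27.68166 mcg/mL = 224.3362 mL/hr
Volume infused so far = 224.3362 mL/hr × 0.6 hr = 134.6017 mL
Volume remaining = 289 − 134.6017 = 154.3983 mL
New rate:
Dose = 0.35 mcg/kg/min × 94.09091 kg = 32.93182 mcg/min
32.93182 mcg/min × 60 min/hr = 1975.909 mcg/hr
Rate = 1975.909 mcg/hr ÷ 27.68166 mcg/mL = 71.37972 mL/hr
Time remaining = 154.3983 mL ÷ 71.37972 mL/hr = 2.163055 hr

2.2 hours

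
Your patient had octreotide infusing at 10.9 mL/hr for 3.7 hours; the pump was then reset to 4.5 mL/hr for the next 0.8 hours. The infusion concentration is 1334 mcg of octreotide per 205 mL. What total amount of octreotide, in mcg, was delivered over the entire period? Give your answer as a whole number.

Concentration = 1334 mcg ÷ 205 mL = 6.507317 mcg/mL
Stage 1: 10.9 mL/hr × 3.7 hr = 40.33 mL → 40.33 mL × 6.507317 mcg/mL = 262.4401 mcg
Stage 2: 4.5 mL/hr × 0.8 hr = 3.6 mL → 3.6 mL × 6.507317 mcg/mL = 23.42634 mcg
Total = 262.4401 + 23.42634 = 285.8664 mcg

286 mcg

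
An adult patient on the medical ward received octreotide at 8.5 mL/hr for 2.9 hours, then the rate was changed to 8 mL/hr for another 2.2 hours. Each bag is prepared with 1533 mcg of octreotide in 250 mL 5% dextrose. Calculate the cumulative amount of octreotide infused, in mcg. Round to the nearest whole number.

Concentration = 1533 mcg ÷ 250 mL = 6.132 mcg/mL
Stage 1: 8.5 mL/hr × 2.9 hr = 24.65 mL → 24.65 mL × 6.132 mcg/mL = 151.1538 mcg
Stage 2: 8 mL/hr × 2.2 hr = 17.6 mL → 17.6 mL × 6.132 mcg/mL = 107.9232 mcg
Total = 151.1538 + 107.9232 = 259.077 mcg

259 mcg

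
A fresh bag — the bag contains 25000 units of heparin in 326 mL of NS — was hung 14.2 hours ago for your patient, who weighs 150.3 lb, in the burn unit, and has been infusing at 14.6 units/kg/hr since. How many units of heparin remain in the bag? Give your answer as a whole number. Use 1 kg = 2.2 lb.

10836 units

Weight = 150.3 lb ÷ 2.2 lb/kg = 68.31818 kg
Dose = 14.6 units/kg/hr × 68.31818 kg = 997.4455 units/hr
Concentration = 25000 units ÷ 326 mL = 76.68712 units/mL
Rate = 997.4455 units/hr ÷ 76.68712 units/mL = 13.00669 mL/hr
Volume infused = 13.00669 mL/hr × 14.2 hr = 184.695 mL
Volume remaining = 326 − 184.695 = 141.305 mL
Drug remaining = 141.305 mL × 76.68712 units/mL = 10836.27 units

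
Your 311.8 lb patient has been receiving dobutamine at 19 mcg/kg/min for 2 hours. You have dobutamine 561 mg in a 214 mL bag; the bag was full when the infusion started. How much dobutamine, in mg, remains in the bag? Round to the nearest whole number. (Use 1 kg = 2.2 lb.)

238 mg

Weight = 311.8 lb ÷ 2.2 lb/kg = 141.7273 kg
Dose = 19 mcg/kg/min × 141.7273 kg = 2692.818 mcg/min
2692.818 mcg/min × 60 min/hr = 161569.1 mcg/hr
Concentration = 561 mg ÷ 214 mL = 2.621495 mg/mL = 2621.495 mcg/mL
Rate = 161569.1 mcg/hr ÷ 2621.495 mcg/mL = 61.63242 mL/hr
Volume infused = 61.63242 mL/hr × 2 hr = 123.2648 mL
Volume remaining = 214 − 123.2648 = 90.73517 mL
Drug remaining = 90.73517 mL × 2621.495 mcg/mL = 237861.8 mcg = 237.8618 mg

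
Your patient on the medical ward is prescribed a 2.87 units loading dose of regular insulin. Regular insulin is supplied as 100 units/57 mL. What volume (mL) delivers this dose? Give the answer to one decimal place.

Concentration = 100 units ÷ 57 mL = 1.754386 units/mL
Volume = 2.87 units ÷ 1.754386 units/mL = 1.6359 mL

1.6 mL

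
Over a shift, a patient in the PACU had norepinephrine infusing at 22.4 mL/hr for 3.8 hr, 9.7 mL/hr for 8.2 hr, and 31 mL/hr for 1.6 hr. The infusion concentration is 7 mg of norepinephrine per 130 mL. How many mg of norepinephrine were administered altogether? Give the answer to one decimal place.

11.5 mg

Concentration = 7 mg ÷ 130 mL = 0.05384615 mg/mL
Stage 1: 22.4 mL/hr × 3.8 hr = 85.12 mL → 85.12 mL × 0.05384615 mg/mL = 4.583385 mg
Stage 2: 9.7 mL/hr × 8.2 hr = 79.54 mL → 79.54 mL × 0.05384615 mg/mL = 4.282923 mg
Stage 3: 31 mL/hr × 1.6 hr = 49.6 mL → 49.6 mL × 0.05384615 mg/mL = 2.670769 mg
Total = 4.583385 + 4.282923 + 2.670769 = 11.53708 mg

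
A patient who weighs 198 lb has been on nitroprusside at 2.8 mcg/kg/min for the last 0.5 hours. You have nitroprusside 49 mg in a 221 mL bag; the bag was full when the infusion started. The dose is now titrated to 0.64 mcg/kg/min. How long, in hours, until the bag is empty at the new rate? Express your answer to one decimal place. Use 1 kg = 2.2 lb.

Initial rate:
Weight = 198 lb ÷ 2.2 lb/kg = 90 kg
Dose = 2.8 mcg/kg/min × 90 kg = 252 mcg/min
252 mcg/min × 60 min/hr = 15120 mcg/hr
Concentration = 49 mg ÷ 221 mL = 0.2217195 mg/mL = 221.7195 mcg/mL
Rate = 15120 mcg/hr ÷ 221.7195 mcg/mL = 68.19429 mL/hr
Volume infused so far = 68.19429 mL/hr × 0.5 hr = 34.09714 mL
Volume remaining = 221 − 34.09714 = 186.9029 mL
New rate:
Dose = 0.64 mcg/kg/min × 90 kg = 57.6 mcg/min
57.6 mcg/min × 60 min/hr = 3456 mcg/hr
Rate = 3456 mcg/hr ÷ 221.7195 mcg/mL = 15.58727 mL/hr
Time remaining = 186.9029 mL ÷ 15.58727 mL/hr = 11.99074 hr

12.0 hours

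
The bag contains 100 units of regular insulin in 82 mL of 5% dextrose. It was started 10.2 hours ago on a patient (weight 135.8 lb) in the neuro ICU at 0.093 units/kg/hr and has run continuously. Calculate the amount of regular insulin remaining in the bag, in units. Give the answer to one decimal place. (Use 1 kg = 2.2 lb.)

41.4 units

Weight = 135.8 lb ÷ 2.2 lb/kg = 61.72727 kg
Dose = 0.093 units/kg/hr × 61.72727 kg = 5.740636 units/hr
Concentration = 100 units ÷ 82 mL = 1.219512 units/mL
Rate = 5.740636 units/hr ÷ 1.219512 units/mL = 4.707322 mL/hr
Volume infused = 4.707322 mL/hr × 10.2 hr = 48.01468 mL
Volume remaining = 82 − 48.01468 = 33.98532 mL
Drug remaining = 33.98532 mL × 1.219512 units/mL = 41.44551 units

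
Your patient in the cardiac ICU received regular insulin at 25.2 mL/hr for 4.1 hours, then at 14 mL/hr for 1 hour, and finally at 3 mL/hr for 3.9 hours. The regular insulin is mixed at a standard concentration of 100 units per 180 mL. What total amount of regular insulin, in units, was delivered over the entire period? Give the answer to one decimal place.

71.7 units

Concentration = 100 units ÷ 180 mL = 0.5555556 units/mL
Stage 1: 25.2 mL/hr × 4.1 hr = 103.32 mL → 103.32 mL × 0.5555556 units/mL = 57.4 units
Stage 2: 14 mL/hr × 1 hr = 14 mL → 14 mL × 0.5555556 units/mL = 7.777778 units
Stage 3: 3 mL/hr × 3.9 hr = 11.7 mL → 11.7 mL × 0.5555556 units/mL = 6.5 units
Total = 57.4 + 7.777778 + 6.5 = 71.67778 units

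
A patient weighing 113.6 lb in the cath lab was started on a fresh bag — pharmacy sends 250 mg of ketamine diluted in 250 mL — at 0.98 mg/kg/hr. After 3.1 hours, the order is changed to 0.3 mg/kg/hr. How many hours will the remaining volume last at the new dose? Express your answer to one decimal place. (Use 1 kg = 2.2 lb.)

6.0 hours

Initial rate:
Weight = 113.6 lb ÷ 2.2 lb/kg = 51.63636 kg
Dose = 0.98 mg/kg/hr × 51.63636 kg = 50.60364 mg/hr
Concentration = 250 mg ÷ 250 mL = 1 mg/mL
Rate = 50.60364 mg/hr ÷ 1 mg/mL = 50.60364 mL/hr
Volume infused so far = 50.60364 mL/hr × 3.1 hr = 156.8713 mL
Volume remaining = 250 − 156.8713 = 93.12873 mL
New rate:
Dose = 0.3 mg/kg/hr × 51.63636 kg = 15.49091 mg/hr
Rate = 15.49091 mg/hr ÷ 1 mg/mL = 15.49091 mL/hr
Time remaining = 93.12873 mL ÷ 15.49091 mL/hr = 6.011831 hr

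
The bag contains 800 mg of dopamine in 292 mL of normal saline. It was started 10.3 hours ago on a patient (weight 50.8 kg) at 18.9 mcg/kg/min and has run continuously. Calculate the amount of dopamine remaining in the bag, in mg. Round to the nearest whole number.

Dose = 18.9 mcg/kg/min × 50.8 kg = 960.12 mcg/min
960.12 mcg/min × 60 min/hr = 57607.2 mcg/hr
Concentration = 800 mg ÷ 292 mL = 2.739726 mg/mL = 2739.726 mcg/mL
Rate = 57607.2 mcg/hr ÷ 2739.726 mcg/mL = 21.02663 mL/hr
Volume infused = 21.02663 mL/hr × 10.3 hr = 216.5743 mL
Volume remaining = 292 − 216.5743 = 75.42573 mL
Drug remaining = 75.42573 mL × 2739.726 mcg/mL = 206645.8 mcg = 206.6458 mg

207 mg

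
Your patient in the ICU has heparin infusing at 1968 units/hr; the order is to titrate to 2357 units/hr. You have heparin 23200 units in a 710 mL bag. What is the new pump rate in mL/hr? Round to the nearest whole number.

72 mL/hr

Concentration = 23200 units ÷ 710 mL = 32.67606 units/mL
Rate = 2357 units/hr ÷ 32.67606 units/mL = 72.13233 mL/hr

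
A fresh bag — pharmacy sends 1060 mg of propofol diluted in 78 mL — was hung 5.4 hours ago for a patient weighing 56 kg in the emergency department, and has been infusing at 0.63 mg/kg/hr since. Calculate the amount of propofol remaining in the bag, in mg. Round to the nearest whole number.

869 mg

Dose = 0.63 mg/kg/hr × 56 kg = 35.28 mg/hr
Concentration = 1060 mg ÷ 78 mL = 13.58974 mg/mL
Rate = 35.28 mg/hr ÷ 13.58974 mg/mL = 2.596075 mL/hr
Volume infused = 2.596075 mL/hr × 5.4 hr = 14.01881 mL
Volume remaining = 78 − 14.01881 = 63.98119 mL
Drug remaining = 63.98119 mL × 13.58974 mg/mL = 869.488 mg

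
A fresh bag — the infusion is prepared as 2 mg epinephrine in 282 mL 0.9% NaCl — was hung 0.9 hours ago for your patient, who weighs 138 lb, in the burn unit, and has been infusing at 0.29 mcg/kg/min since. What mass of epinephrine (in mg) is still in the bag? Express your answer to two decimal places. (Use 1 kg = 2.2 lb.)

1.02 mg

Weight = 138 lb ÷ 2.2 lb/kg = 62.72727 kg
Dose = 0.29 mcg/kg/min × 62.72727 kg = 18.19091 mcg/min
18.19091 mcg/min × 60 min/hr = 1091.455 mcg/hr
Concentration = 2 mg ÷ 282 mL = 0.007092199 mg/mL = 7.092199 mcg/mL
Rate = 1091.455 mcg/hr ÷ 7.092199 mcg/mL = 153.8951 mL/hr
Volume infused = 153.8951 mL/hr × 0.9 hr = 138.5056 mL
Volume remaining = 282 − 138.5056 = 143.4944 mL
Drug remaining = 143.4944 mL × 7.092199 mcg/mL = 1017.691 mcg = 1.017691 mg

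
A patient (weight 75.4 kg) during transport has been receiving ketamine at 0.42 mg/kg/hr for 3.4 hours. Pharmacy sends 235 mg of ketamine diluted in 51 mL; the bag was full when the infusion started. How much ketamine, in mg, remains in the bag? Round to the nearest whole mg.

127 mg

Dose = 0.42 mg/kg/hr × 75.4 kg = 31.668 mg/hr
Concentration = 235 mg ÷ 51 mL = 4.607843 mg/mL
Rate = 31.668 mg/hr ÷ 4.607843 mg/mL = 6.87263 mL/hr
Volume infused = 6.87263 mL/hr × 3.4 hr = 23.36694 mL
Volume remaining = 51 − 23.36694 = 27.63306 mL
Drug remaining = 27.63306 mL × 4.607843 mg/mL = 127.3288 mg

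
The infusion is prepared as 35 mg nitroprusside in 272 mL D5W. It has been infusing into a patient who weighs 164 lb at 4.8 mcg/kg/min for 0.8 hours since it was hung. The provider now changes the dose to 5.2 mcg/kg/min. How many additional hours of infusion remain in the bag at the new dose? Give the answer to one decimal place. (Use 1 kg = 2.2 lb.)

0.8 hours

Initial rate:
Weight = 164 lb ÷ 2.2 lb/kg = 74.54545 kg
Dose = 4.8 mcg/kg/min × 74.54545 kg = 357.8182 mcg/min
357.8182 mcg/min × 60 min/hr = 21469.09 mcg/hr
Concentration = 35 mg ÷ 272 mL = 0.1286765 mg/mL = 128.6765 mcg/mL
Rate = 21469.09 mcg/hr ÷ 128.6765 mcg/mL = 166.8455 mL/hr
Volume infused so far = 166.8455 mL/hr × 0.8 hr = 133.4764 mL
Volume remaining = 272 − 133.4764 = 138.5236 mL
New rate:
Dose = 5.2 mcg/kg/min × 74.54545 kg = 387.6364 mcg/min
387.6364 mcg/min × 60 min/hr = 23258.18 mcg/hr
Rate = 23258.18 mcg/hr ÷ 128.6765 mcg/mL = 180.7493 mL/hr
Time remaining = 138.5236 mL ÷ 180.7493 mL/hr = 0.7663852 hr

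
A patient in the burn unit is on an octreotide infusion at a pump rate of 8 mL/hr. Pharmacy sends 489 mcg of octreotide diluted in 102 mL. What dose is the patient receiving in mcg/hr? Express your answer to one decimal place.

Concentration = 489 mcg ÷ 102 mL = 4.794118 mcg/mL
Drug rate = 8 mL/hr × 4.794118 mcg/mL = 38.35294 mcg/hr

38.4 mcg/hr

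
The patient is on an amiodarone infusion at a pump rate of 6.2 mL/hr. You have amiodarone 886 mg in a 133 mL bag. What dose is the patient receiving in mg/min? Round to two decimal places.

Concentration = 886 mg ÷ 133 mL = 6.661654 mg/mL
Drug rate = 6.2 mL/hr × 6.661654 mg/mL = 41.30226 mg/hr
41.30226 mg/hr ÷ 60 min/hr = 0.6883709 mg/min

0.69 mg/min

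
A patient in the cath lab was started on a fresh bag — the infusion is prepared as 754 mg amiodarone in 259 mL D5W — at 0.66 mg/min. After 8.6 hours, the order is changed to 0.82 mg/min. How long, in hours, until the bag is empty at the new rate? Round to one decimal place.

8.4 hours

Initial rate:
0.66 mg/min × 60 min/hr = 39.6 mg/hr
Concentration = 754 mg ÷ 259 mL = 2.911197 mg/mL
Rate = 39.6 mg/hr ÷ 2.911197 mg/mL = 13.60265 mL/hr
Volume infused so far = 13.60265 mL/hr × 8.6 hr = 116.9828 mL
Volume remaining = 259 − 116.9828 = 142.0172 mL
New rate:
0.82 mg/min × 60 min/hr = 49.2 mg/hr
Rate = 49.2 mg/hr ÷ 2.911197 mg/mL = 16.90027 mL/hr
Time remaining = 142.0172 mL ÷ 16.90027 mL/hr = 8.403252 hr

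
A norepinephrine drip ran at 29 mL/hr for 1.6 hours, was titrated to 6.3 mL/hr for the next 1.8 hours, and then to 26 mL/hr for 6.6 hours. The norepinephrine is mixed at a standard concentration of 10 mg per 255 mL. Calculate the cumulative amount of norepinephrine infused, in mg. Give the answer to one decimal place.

9.0 mg

Concentration = 10 mg ÷ 255 mL = 0.03921569 mg/mL
Stage 1: 29 mL/hr × 1.6 hr = 46.4 mL → 46.4 mL × 0.03921569 mg/mL = 1.819608 mg
Stage 2: 6.3 mL/hr × 1.8 hr = 11.34 mL → 11.34 mL × 0.03921569 mg/mL = 0.4447059 mg
Stage 3: 26 mL/hr × 6.6 hr = 171.6 mL → 171.6 mL × 0.03921569 mg/mL = 6.729412 mg
Total = 1.819608 + 0.4447059 + 6.729412 = 8.993725 mg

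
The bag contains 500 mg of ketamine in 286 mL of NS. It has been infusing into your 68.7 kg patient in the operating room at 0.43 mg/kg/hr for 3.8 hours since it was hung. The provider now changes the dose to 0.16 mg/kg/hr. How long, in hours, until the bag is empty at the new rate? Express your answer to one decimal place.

Initial rate:
Dose = 0.43 mg/kg/hr × 68.7 kg = 29.541 mg/hr
Concentration = 500 mg ÷ 286 mL = 1.748252 mg/mL
Rate = 29.541 mg/hr ÷ 1.748252 mg/mL = 16.89745 mL/hr
Volume infused so far = 16.89745 mL/hr × 3.8 hr = 64.21032 mL
Volume remaining = 286 − 64.21032 = 221.7897 mL
New rate:
Dose = 0.16 mg/kg/hr × 68.7 kg = 10.992 mg/hr
Rate = 10.992 mg/hr ÷ 1.748252 mg/mL = 6.287424 mL/hr
Time remaining = 221.7897 mL ÷ 6.287424 mL/hr = 35.27513 hr

35.3 hours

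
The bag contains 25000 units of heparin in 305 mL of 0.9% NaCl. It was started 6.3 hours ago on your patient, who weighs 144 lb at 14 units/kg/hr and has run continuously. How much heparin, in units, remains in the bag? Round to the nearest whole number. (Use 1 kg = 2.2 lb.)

Weight = 144 lb ÷ 2.2 lb/kg = 65.45455 kg
Dose = 14 units/kg/hr × 65.45455 kg = 916.3636 units/hr
Concentration = 25000 units ÷ 305 mL = 81.96721 units/mL
Rate = 916.3636 units/hr ÷ 81.96721 units/mL = 11.17964 mL/hr
Volume infused = 11.17964 mL/hr × 6.3 hr = 70.43171 mL
Volume remaining = 305 − 70.43171 = 234.5683 mL
Drug remaining = 234.5683 mL × 81.96721 units/mL = 19226.91 units

19227 units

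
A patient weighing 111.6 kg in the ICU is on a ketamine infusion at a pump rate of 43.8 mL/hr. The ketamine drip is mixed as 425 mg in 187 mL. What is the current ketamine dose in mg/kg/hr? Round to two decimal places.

Concentration = 425 mg ÷ 187 mL = 2.272727 mg/mL
Drug rate = 43.8 mL/hr × 2.272727 mg/mL = 99.54545 mg/hr
99.54545 mg/hr ÷ 111.6 kg = 0.8919844 mg/kg/hr

0.89 mg/kg/hr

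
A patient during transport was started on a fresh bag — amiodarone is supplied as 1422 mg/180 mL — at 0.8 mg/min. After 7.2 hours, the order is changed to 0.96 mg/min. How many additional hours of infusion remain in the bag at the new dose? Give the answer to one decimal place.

18.7 hours

Initial rate:
0.8 mg/min × 60 min/hr = 48 mg/hr
Concentration = 1422 mg ÷ 180 mL = 7.9 mg/mL
Rate = 48 mg/hr ÷ 7.9 mg/mL = 6.075949 mL/hr
Volume infused so far = 6.075949 mL/hr × 7.2 hr = 43.74684 mL
Volume remaining = 180 − 43.74684 = 136.2532 mL
New rate:
0.96 mg/min × 60 min/hr = 57.6 mg/hr
Rate = 57.6 mg/hr ÷ 7.9 mg/mL = 7.291139 mL/hr
Time remaining = 136.2532 mL ÷ 7.291139 mL/hr = 18.6875 hr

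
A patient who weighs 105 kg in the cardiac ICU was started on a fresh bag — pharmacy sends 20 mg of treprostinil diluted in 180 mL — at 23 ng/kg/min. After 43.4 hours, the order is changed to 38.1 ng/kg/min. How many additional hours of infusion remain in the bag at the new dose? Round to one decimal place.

57.1 hours

Initial rate:
Dose = 23 ng/kg/min × 105 kg = 2415 ng/min
2415 ng/min × 60 min/hr = 144900 ng/hr
Concentration = 20 mg ÷ 180 mL = 0.1111111 mg/mL = 111111.1 ng/mL
Rate = 144900 ng/hr ÷ 111111.1 ng/mL = 1.3041 mL/hr
Volume infused so far = 1.3041 mL/hr × 43.4 hr = 56.59794 mL
Volume remaining = 180 − 56.59794 = 123.4021 mL
New rate:
Dose = 38.1 ng/kg/min × 105 kg = 4000.5 ng/min
4000.5 ng/min × 60 min/hr = 240030 ng/hr
Rate = 240030 ng/hr ÷ 111111.1 ng/mL = 2.16027 mL/hr
Time remaining = 123.4021 mL ÷ 2.16027 mL/hr = 57.12344 hr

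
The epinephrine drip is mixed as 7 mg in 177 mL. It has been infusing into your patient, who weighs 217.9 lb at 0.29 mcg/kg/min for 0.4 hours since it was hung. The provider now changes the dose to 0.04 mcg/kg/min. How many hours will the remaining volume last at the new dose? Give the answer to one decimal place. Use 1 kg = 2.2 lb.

26.5 hours

Initial rate:
Weight = 217.9 lb ÷ 2.2 lb/kg = 99.04545 kg
Dose = 0.29 mcg/kg/min × 99.04545 kg = 28.72318 mcg/min
28.72318 mcg/min × 60 min/hr = 1723.391 mcg/hr
Concentration = 7 mg ÷ 177 mL = 0.03954802 mg/mL = 39.54802 mcg/mL
Rate = 1723.391 mcg/hr ÷ 39.54802 mcg/mL = 43.57717 mL/hr
Volume infused so far = 43.57717 mL/hr × 0.4 hr = 17.43087 mL
Volume remaining = 177 − 17.43087 = 159.5691 mL
New rate:
Dose = 0.04 mcg/kg/min × 99.04545 kg = 3.961818 mcg/min
3.961818 mcg/min × 60 min/hr = 237.7091 mcg/hr
Rate = 237.7091 mcg/hr ÷ 39.54802 mcg/mL = 6.010644 mL/hr
Time remaining = 159.5691 mL ÷ 6.010644 mL/hr = 26.54776 hr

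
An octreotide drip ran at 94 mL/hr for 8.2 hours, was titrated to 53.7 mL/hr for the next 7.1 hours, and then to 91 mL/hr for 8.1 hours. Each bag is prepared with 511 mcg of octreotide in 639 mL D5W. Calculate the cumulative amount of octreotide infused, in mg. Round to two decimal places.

Concentration = 511 mcg ÷ 639 mL = 0.799687 mcg/mL
Stage 1: 94 mL/hr × 8.2 hr = 770.8 mL → 770.8 mL × 0.799687 mcg/mL = 616.3987 mcg
Stage 2: 53.7 mL/hr × 7.1 hr = 381.27 mL → 381.27 mL × 0.799687 mcg/mL = 304.8967 mcg
Stage 3: 91 mL/hr × 8.1 hr = 737.1 mL → 737.1 mL × 0.799687 mcg/mL = 589.4493 mcg
Total = 616.3987 + 304.8967 + 589.4493 = 1510.745 mcg = 1.510745 mg

1.51 mg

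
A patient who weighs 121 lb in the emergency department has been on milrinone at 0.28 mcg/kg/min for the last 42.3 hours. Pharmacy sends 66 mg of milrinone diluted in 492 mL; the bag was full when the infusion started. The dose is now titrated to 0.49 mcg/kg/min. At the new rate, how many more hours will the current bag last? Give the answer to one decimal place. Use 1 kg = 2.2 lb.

Initial rate:
Weight = 121 lb ÷ 2.2 lb/kg = 55 kg
Dose = 0.28 mcg/kg/min × 55 kg = 15.4 mcg/min
15.4 mcg/min × 60 min/hr = 924 mcg/hr
Concentration = 66 mg ÷ 492 mL = 0.1341463 mg/mL = 134.1463 mcg/mL
Rate = 924 mcg/hr ÷ 134.1463 mcg/mL = 6.888 mL/hr
Volume infused so far = 6.888 mL/hr × 42.3 hr = 291.3624 mL
Volume remaining = 492 − 291.3624 = 200.6376 mL
New rate:
Dose = 0.49 mcg/kg/min × 55 kg = 26.95 mcg/min
26.95 mcg/min × 60 min/hr = 1617 mcg/hr
Rate = 1617 mcg/hr ÷ 134.1463 mcg/mL = 12.054 mL/hr
Time remaining = 200.6376 mL ÷ 12.054 mL/hr = 16.6449 hr

16.6 hours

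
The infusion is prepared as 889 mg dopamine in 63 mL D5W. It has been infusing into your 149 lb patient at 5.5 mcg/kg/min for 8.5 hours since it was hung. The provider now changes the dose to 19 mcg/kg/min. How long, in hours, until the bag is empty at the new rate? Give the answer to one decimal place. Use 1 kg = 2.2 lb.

9.1 hours

Initial rate:
Weight = 149 lb ÷ 2.2 lb/kg = 67.72727 kg
Dose = 5.5 mcg/kg/min × 67.72727 kg = 372.5 mcg/min
372.5 mcg/min × 60 min/hr = 22350 mcg/hr
Concentration = 889 mg ÷ 63 mL = 14.11111 mg/mL = 14111.11 mcg/mL
Rate = 22350 mcg/hr ÷ 14111.11 mcg/mL = 1.583858 mL/hr
Volume infused so far = 1.583858 mL/hr × 8.5 hr = 13.4628 mL
Volume remaining = 63 − 13.4628 = 49.5372 mL
New rate:
Dose = 19 mcg/kg/min × 67.72727 kg = 1286.818 mcg/min
1286.818 mcg/min × 60 min/hr = 77209.09 mcg/hr
Rate = 77209.09 mcg/hr ÷ 14111.11 mcg/mL = 5.47151 mL/hr
Time remaining = 49.5372 mL ÷ 5.47151 mL/hr = 9.053662 hr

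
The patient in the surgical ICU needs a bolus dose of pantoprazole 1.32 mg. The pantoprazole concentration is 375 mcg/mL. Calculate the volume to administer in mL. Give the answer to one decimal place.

Concentration = 375 mcg/mL = 0.375 mg/mL
Volume = 1.32 mg ÷ 0.375 mg/mL = 3.52 mL

3.5 mL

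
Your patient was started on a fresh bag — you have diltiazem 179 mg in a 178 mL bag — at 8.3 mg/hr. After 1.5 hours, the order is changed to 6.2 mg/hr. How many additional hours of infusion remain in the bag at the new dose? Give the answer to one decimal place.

26.9 hours

Initial rate:
Concentration = 179 mg ÷ 178 mL = 1.005618 mg/mL
Rate = 8.3 mg/hr ÷ 1.005618 mg/mL = 8.253631 mL/hr
Volume infused so far = 8.253631 mL/hr × 1.5 hr = 12.38045 mL
Volume remaining = 178 − 12.38045 = 165.6196 mL
New rate:
Rate = 6.2 mg/hr ÷ 1.005618 mg/mL = 6.165363 mL/hr
Time remaining = 165.6196 mL ÷ 6.165363 mL/hr = 26.8629 hr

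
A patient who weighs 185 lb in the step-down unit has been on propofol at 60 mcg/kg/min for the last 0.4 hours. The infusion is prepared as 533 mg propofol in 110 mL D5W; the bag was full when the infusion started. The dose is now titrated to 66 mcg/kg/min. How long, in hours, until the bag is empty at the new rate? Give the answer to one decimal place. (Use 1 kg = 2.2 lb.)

1.2 hours

Initial rate:
Weight = 185 lb ÷ 2.2 lb/kg = 84.09091 kg
Dose = 60 mcg/kg/min × 84.09091 kg = 5045.455 mcg/min
5045.455 mcg/min × 60 min/hr = 302727.3 mcg/hr
Concentration = 533 mg ÷ 110 mL = 4.845455 mg/mL = 4845.455 mcg/mL
Rate = 302727.3 mcg/hr ÷ 4845.455 mcg/mL = 62.47655 mL/hr
Volume infused so far = 62.47655 mL/hr × 0.4 hr = 24.99062 mL
Volume remaining = 110 − 24.99062 = 85.00938 mL
New rate:
Dose = 66 mcg/kg/min × 84.09091 kg = 5550 mcg/min
5550 mcg/min × 60 min/hr = 333000 mcg/hr
Rate = 333000 mcg/hr ÷ 4845.455 mcg/mL = 68.7242 mL/hr
Time remaining = 85.00938 mL ÷ 68.7242 mL/hr = 1.236964 hr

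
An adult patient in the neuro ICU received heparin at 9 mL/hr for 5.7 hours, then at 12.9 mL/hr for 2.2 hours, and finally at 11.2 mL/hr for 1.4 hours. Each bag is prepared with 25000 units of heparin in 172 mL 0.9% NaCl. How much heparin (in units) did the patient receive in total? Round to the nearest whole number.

13860 units

Concentration = 25000 units ÷ 172 mL = 145.3488 units/mL
Stage 1: 9 mL/hr × 5.7 hr = 51.3 mL → 51.3 mL × 145.3488 units/mL = 7456.395 units
Stage 2: 12.9 mL/hr × 2.2 hr = 28.38 mL → 28.38 mL × 145.3488 units/mL = 4125 units
Stage 3: 11.2 mL/hr × 1.4 hr = 15.68 mL → 15.68 mL × 145.3488 units/mL = 2279.07 units
Total = 7456.395 + 4125 + 2279.07 = 13860.47 units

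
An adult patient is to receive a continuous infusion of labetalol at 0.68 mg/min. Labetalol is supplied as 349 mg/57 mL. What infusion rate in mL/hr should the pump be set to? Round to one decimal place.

0.68 mg/min × 60 min/hr = 40.8 mg/hr
Concentration = 349 mg ÷ 57 mL = 6.122807 mg/mL
Rate = 40.8 mg/hr ÷ 6.122807 mg/mL = 6.66361 mL/hr

6.7 mL/hr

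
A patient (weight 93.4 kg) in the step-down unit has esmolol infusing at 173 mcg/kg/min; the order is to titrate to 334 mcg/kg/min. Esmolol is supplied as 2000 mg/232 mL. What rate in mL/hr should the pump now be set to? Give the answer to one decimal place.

Dose = 334 mcg/kg/min × 93.4 kg = 31195.6 mcg/min
31195.6 mcg/min × 60 min/hr = 1871736 mcg/hr
Concentration = 2000 mg ÷ 232 mL = 8.62069 mg/mL = 8620.69 mcg/mL
Rate = 1871736 mcg/hr ÷ 8620.69 mcg/mL = 217.1214 mL/hr

217.1 mL/hr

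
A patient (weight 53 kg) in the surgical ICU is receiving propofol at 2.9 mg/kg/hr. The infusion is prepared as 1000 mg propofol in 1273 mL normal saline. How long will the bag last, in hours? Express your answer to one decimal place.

Dose = 2.9 mg/kg/hr × 53 kg = 153.7 mg/hr
Concentration = 1000 mg ÷ 1273 mL = 0.785546 mg/mL
Rate = 153.7 mg/hr ÷ 0.785546 mg/mL = 195.6601 mL/hr
Duration = 1273 mL ÷ 195.6601 mL/hr = 6.506181 hr

6.5 hours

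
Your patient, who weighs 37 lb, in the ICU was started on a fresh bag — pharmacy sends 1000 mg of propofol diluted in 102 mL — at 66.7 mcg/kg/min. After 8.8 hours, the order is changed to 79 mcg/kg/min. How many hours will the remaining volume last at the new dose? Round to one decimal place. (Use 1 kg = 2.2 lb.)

Initial rate:
Weight = 37 lb ÷ 2.2 lb/kg = 16.81818 kg
Dose = 66.7 mcg/kg/min × 16.81818 kg = 1121.773 mcg/min
1121.773 mcg/min × 60 min/hr = 67306.36 mcg/hr
Concentration = 1000 mg ÷ 102 mL = 9.803922 mg/mL = 9803.922 mcg/mL
Rate = 67306.36 mcg/hr ÷ 9803.922 mcg/mL = 6.865249 mL/hr
Volume infused so far = 6.865249 mL/hr × 8.8 hr = 60.41419 mL
Volume remaining = 102 − 60.41419 = 41.58581 mL
New rate:
Dose = 79 mcg/kg/min × 16.81818 kg = 1328.636 mcg/min
1328.636 mcg/min × 60 min/hr = 79718.18 mcg/hr
Rate = 79718.18 mcg/hr ÷ 9803.922 mcg/mL = 8.131255 mL/hr
Time remaining = 41.58581 mL ÷ 8.131255 mL/hr = 5.114316 hr

5.1 hours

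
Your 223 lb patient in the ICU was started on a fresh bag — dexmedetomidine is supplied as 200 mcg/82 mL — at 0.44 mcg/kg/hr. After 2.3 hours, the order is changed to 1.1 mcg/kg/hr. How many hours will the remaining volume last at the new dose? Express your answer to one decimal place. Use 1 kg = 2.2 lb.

Initial rate:
Weight = 223 lb ÷ 2.2 lb/kg = 101.3636 kg
Dose = 0.44 mcg/kg/hr × 101.3636 kg = 44.6 mcg/hr
Concentration = 200 mcg ÷ 82 mL = 2.439024 mcg/mL
Rate = 44.6 mcg/hr ÷ 2.439024 mcg/mL = 18.286 mL/hr
Volume infused so far = 18.286 mL/hr × 2.3 hr = 42.0578 mL
Volume remaining = 82 − 42.0578 = 39.9422 mL
New rate:
Dose = 1.1 mcg/kg/hr × 101.3636 kg = 111.5 mcg/hr
Rate = 111.5 mcg/hr ÷ 2.439024 mcg/mL = 45.715 mL/hr
Time remaining = 39.9422 mL ÷ 45.715 mL/hr = 0.873722 hr

0.9 hours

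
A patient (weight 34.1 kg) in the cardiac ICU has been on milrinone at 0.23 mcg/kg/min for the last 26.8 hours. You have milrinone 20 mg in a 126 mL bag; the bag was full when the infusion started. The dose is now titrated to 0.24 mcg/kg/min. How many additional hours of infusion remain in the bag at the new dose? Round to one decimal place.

Initial rate:
Dose = 0.23 mcg/kg/min × 34.1 kg = 7.843 mcg/min
7.843 mcg/min × 60 min/hr = 470.58 mcg/hr
Concentration = 20 mg ÷ 126 mL = 0.1587302 mg/mL = 158.7302 mcg/mL
Rate = 470.58 mcg/hr ÷ 158.7302 mcg/mL = 2.964654 mL/hr
Volume infused so far = 2.964654 mL/hr × 26.8 hr = 79.45273 mL
Volume remaining = 126 − 79.45273 = 46.54727 mL
New rate:
Dose = 0.24 mcg/kg/min × 34.1 kg = 8.184 mcg/min
8.184 mcg/min × 60 min/hr = 491.04 mcg/hr
Rate = 491.04 mcg/hr ÷ 158.7302 mcg/mL = 3.093552 mL/hr
Time remaining = 46.54727 mL ÷ 3.093552 mL/hr = 15.04655 hr

15.0 hours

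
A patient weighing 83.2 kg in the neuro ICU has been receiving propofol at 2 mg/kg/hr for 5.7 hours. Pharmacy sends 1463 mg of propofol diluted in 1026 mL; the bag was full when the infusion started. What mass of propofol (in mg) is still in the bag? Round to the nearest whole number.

515 mg

Dose = 2 mg/kg/hr × 83.2 kg = 166.4 mg/hr
Concentration = 1463 mg ÷ 1026 mL = 1.425926 mg/mL
Rate = 166.4 mg/hr ÷ 1.425926 mg/mL = 116.6961 mL/hr
Volume infused = 116.6961 mL/hr × 5.7 hr = 665.1678 mL
Volume remaining = 1026 − 665.1678 = 360.8322 mL
Drug remaining = 360.8322 mL × 1.425926 mg/mL = 514.52 mg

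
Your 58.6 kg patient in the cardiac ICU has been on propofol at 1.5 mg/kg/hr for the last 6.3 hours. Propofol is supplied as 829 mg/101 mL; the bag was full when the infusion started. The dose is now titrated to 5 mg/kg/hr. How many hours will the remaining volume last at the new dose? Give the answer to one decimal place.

Initial rate:
Dose = 1.5 mg/kg/hr × 58.6 kg = 87.9 mg/hr
Concentration = 829 mg ÷ 101 mL = 8.207921 mg/mL
Rate = 87.9 mg/hr ÷ 8.207921 mg/mL = 10.70917 mL/hr
Volume infused so far = 10.70917 mL/hr × 6.3 hr = 67.46776 mL
Volume remaining = 101 − 67.46776 = 33.53224 mL
New rate:
Dose = 5 mg/kg/hr × 58.6 kg = 293 mg/hr
Rate = 293 mg/hr ÷ 8.207921 mg/mL = 35.69723 mL/hr
Time remaining = 33.53224 mL ÷ 35.69723 mL/hr = 0.9393515 hr

0.9 hours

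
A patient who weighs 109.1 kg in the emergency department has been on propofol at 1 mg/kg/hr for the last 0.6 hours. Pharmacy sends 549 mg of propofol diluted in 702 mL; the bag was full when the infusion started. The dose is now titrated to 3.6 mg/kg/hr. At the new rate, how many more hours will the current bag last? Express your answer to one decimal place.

1.2 hours

Initial rate:
Dose = 1 mg/kg/hr × 109.1 kg = 109.1 mg/hr
Concentration = 549 mg ÷ 702 mL = 0.7820513 mg/mL
Rate = 109.1 mg/hr ÷ 0.7820513 mg/mL = 139.5049 mL/hr
Volume infused so far = 139.5049 mL/hr × 0.6 hr = 83.70295 mL
Volume remaining = 702 − 83.70295 = 618.297 mL
New rate:
Dose = 3.6 mg/kg/hr × 109.1 kg = 392.76 mg/hr
Rate = 392.76 mg/hr ÷ 0.7820513 mg/mL = 502.2177 mL/hr
Time remaining = 618.297 mL ÷ 502.2177 mL/hr = 1.231134 hr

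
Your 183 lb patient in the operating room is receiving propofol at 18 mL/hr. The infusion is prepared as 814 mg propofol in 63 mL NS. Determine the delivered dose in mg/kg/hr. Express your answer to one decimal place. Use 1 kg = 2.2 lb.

Weight = 183 lb ÷ 2.2 lb/kg = 83.18182 kg
Concentration = 814 mg ÷ 63 mL = 12.92063 mg/mL
Drug rate = 18 mL/hr × 12.92063 mg/mL = 232.5714 mg/hr
232.5714 mg/hr ÷ 83.18182 kg = 2.795941 mg/kg/hr

2.8 mg/kg/hr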